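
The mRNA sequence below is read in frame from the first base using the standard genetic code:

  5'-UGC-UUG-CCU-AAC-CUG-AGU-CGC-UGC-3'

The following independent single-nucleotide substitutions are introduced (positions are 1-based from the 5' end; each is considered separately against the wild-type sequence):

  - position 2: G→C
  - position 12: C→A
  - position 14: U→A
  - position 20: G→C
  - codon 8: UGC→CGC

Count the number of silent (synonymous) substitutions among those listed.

Codon 1: UGC (Cys) → UCC (Ser) — missense.
Codon 4: AAC (Asn) → AAA (Lys) — missense.
Codon 5: CUG (Leu) → CAG (Gln) — missense.
Codon 7: CGC (Arg) → CCC (Pro) — missense.
Codon 8: UGC (Cys) → CGC (Arg) — missense.
Synonymous: 0 of 5.

0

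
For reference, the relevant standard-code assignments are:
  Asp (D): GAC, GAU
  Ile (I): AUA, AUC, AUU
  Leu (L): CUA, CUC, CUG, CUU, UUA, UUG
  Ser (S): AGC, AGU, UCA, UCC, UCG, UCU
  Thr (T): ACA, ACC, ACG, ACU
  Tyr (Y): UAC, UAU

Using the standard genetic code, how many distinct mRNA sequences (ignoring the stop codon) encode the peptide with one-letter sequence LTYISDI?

Leu: 6 codons.
Thr: 4 codons.
Tyr: 2 codons.
Ile: 3 codons.
Ser: 6 codons.
Asp: 2 codons.
Ile: 3 codons.
6 × 4 × 2 × 3 × 6 × 2 × 3 = 5184.

5184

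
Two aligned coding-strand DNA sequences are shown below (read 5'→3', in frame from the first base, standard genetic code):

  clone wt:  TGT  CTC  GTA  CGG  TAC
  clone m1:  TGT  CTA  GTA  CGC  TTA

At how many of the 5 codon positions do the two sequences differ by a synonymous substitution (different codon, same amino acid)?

Codon 1: TGT Cys / TGT Cys — identical.
Codon 2: CTC Leu / CTA Leu — synonymous.
Codon 3: GTA Val / GTA Val — identical.
Codon 4: CGG Arg / CGC Arg — synonymous.
Codon 5: TAC Tyr / TTA Leu — nonsynonymous.
Synonymous differences: 2.

2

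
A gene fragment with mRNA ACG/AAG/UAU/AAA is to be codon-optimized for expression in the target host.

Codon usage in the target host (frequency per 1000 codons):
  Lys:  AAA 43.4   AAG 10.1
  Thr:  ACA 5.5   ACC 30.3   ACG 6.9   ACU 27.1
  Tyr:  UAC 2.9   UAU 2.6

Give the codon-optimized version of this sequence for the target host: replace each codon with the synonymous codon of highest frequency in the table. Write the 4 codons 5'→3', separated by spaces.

ACC AAA UAC AAA

Codon 1 (Thr): best is ACC at 30.3.
Codon 2 (Lys): best is AAA at 43.4.
Codon 3 (Tyr): best is UAC at 2.9.
Codon 4 (Lys): best is AAA at 43.4.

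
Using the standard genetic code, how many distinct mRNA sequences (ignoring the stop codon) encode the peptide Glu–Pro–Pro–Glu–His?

Glu: 2 codons.
Pro: 4 codons.
Pro: 4 codons.
Glu: 2 codons.
His: 2 codons.
2 × 4 × 4 × 2 × 2 = 128.

128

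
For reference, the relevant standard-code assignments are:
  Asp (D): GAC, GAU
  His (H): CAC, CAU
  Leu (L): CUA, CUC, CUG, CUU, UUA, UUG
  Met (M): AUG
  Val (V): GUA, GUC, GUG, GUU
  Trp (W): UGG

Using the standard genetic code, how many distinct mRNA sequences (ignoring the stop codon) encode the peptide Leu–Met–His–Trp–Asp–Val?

96

Leu: 6 codons.
Met: 1 codon.
His: 2 codons.
Trp: 1 codon.
Asp: 2 codons.
Val: 4 codons.
6 × 1 × 2 × 1 × 2 × 4 = 96.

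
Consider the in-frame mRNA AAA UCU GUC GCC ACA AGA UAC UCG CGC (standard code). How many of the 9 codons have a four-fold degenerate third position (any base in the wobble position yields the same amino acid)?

Codon 1 AAA (Lys): third position 2-fold.
Codon 2 UCU (Ser): third position 4-fold.
Codon 3 GUC (Val): third position 4-fold.
Codon 4 GCC (Ala): third position 4-fold.
Codon 5 ACA (Thr): third position 4-fold.
Codon 6 AGA (Arg): third position 2-fold.
Codon 7 UAC (Tyr): third position 2-fold.
Codon 8 UCG (Ser): third position 4-fold.
Codon 9 CGC (Arg): third position 4-fold.
Four-fold degenerate third positions: 6.

6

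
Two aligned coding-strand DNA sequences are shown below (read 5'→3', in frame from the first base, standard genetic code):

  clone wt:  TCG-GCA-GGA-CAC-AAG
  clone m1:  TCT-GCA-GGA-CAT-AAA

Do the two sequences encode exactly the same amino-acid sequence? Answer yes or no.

Codon 1: TCG Ser / TCT Ser — synonymous.
Codon 2: GCA Ala / GCA Ala — identical.
Codon 3: GGA Gly / GGA Gly — identical.
Codon 4: CAC His / CAT His — synonymous.
Codon 5: AAG Lys / AAA Lys — synonymous.
Nonsynonymous differences: 0 → same protein.

yes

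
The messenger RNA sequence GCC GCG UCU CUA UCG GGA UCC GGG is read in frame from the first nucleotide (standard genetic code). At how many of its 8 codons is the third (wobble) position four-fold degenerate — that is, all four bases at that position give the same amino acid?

8

Codon 1 GCC (Ala): third position 4-fold.
Codon 2 GCG (Ala): third position 4-fold.
Codon 3 UCU (Ser): third position 4-fold.
Codon 4 CUA (Leu): third position 4-fold.
Codon 5 UCG (Ser): third position 4-fold.
Codon 6 GGA (Gly): third position 4-fold.
Codon 7 UCC (Ser): third position 4-fold.
Codon 8 GGG (Gly): third position 4-fold.
Four-fold degenerate third positions: 8.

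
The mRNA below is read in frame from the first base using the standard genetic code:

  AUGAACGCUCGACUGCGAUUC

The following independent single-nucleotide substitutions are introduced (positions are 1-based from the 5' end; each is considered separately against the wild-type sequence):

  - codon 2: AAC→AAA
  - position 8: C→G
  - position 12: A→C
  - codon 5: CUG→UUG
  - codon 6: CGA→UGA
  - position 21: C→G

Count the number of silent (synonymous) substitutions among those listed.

Codon 2: AAC (Asn) → AAA (Lys) — missense.
Codon 3: GCU (Ala) → GGU (Gly) — missense.
Codon 4: CGA (Arg) → CGC (Arg) — synonymous.
Codon 5: CUG (Leu) → UUG (Leu) — synonymous.
Codon 6: CGA (Arg) → UGA (Stop) — nonsense.
Codon 7: UUC (Phe) → UUG (Leu) — missense.
Synonymous: 2 of 6.

2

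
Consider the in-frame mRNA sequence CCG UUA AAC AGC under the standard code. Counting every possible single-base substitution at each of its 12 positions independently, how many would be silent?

Codon 1 (CCG, Pro): 3 synonymous substitutions.
Codon 2 (UUA, Leu): 2 synonymous substitutions.
Codon 3 (AAC, Asn): 1 synonymous substitution.
Codon 4 (AGC, Ser): 1 synonymous substitution.
Total: 3 + 2 + 1 + 1 = 7.

7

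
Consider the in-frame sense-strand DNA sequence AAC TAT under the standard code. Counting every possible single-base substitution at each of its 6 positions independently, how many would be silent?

Codon 1 (AAC, Asn): 1 synonymous substitution.
Codon 2 (TAT, Tyr): 1 synonymous substitution.
Total: 1 + 1 = 2.

2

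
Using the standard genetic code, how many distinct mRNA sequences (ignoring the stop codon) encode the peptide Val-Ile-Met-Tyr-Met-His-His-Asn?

192

Val: 4 codons.
Ile: 3 codons.
Met: 1 codon.
Tyr: 2 codons.
Met: 1 codon.
His: 2 codons.
His: 2 codons.
Asn: 2 codons.
4 × 3 × 1 × 2 × 1 × 2 × 2 × 2 = 192.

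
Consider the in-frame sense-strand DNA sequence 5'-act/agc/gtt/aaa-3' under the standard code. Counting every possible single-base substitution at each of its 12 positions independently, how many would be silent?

8

Codon 1 (ACT, Thr): 3 synonymous substitutions.
Codon 2 (AGC, Ser): 1 synonymous substitution.
Codon 3 (GTT, Val): 3 synonymous substitutions.
Codon 4 (AAA, Lys): 1 synonymous substitution.
Total: 3 + 1 + 3 + 1 = 8.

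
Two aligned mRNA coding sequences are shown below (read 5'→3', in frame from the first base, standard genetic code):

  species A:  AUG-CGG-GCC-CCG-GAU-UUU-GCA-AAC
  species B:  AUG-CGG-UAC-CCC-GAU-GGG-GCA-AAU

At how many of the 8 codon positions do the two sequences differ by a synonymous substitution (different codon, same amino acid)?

Codon 1: AUG Met / AUG Met — identical.
Codon 2: CGG Arg / CGG Arg — identical.
Codon 3: GCC Ala / UAC Tyr — nonsynonymous.
Codon 4: CCG Pro / CCC Pro — synonymous.
Codon 5: GAU Asp / GAU Asp — identical.
Codon 6: UUU Phe / GGG Gly — nonsynonymous.
Codon 7: GCA Ala / GCA Ala — identical.
Codon 8: AAC Asn / AAU Asn — synonymous.
Synonymous differences: 2.

2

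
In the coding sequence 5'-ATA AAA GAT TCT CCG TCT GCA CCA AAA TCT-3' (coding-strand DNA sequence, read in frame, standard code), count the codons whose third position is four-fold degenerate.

Codon 1 ATA (Ile): third position 3-fold.
Codon 2 AAA (Lys): third position 2-fold.
Codon 3 GAT (Asp): third position 2-fold.
Codon 4 TCT (Ser): third position 4-fold.
Codon 5 CCG (Pro): third position 4-fold.
Codon 6 TCT (Ser): third position 4-fold.
Codon 7 GCA (Ala): third position 4-fold.
Codon 8 CCA (Pro): third position 4-fold.
Codon 9 AAA (Lys): third position 2-fold.
Codon 10 TCT (Ser): third position 4-fold.
Four-fold degenerate third positions: 6.

6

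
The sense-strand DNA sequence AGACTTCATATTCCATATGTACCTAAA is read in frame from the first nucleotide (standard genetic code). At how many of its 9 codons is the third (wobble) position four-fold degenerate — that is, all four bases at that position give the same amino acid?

Codon 1 AGA (Arg): third position 2-fold.
Codon 2 CTT (Leu): third position 4-fold.
Codon 3 CAT (His): third position 2-fold.
Codon 4 ATT (Ile): third position 3-fold.
Codon 5 CCA (Pro): third position 4-fold.
Codon 6 TAT (Tyr): third position 2-fold.
Codon 7 GTA (Val): third position 4-fold.
Codon 8 CCT (Pro): third position 4-fold.
Codon 9 AAA (Lys): third position 2-fold.
Four-fold degenerate third positions: 4.

4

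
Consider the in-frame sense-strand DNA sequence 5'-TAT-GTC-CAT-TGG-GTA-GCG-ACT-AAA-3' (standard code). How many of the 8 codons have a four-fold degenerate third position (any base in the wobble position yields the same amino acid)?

Codon 1 TAT (Tyr): third position 2-fold.
Codon 2 GTC (Val): third position 4-fold.
Codon 3 CAT (His): third position 2-fold.
Codon 4 TGG (Trp): third position 1-fold.
Codon 5 GTA (Val): third position 4-fold.
Codon 6 GCG (Ala): third position 4-fold.
Codon 7 ACT (Thr): third position 4-fold.
Codon 8 AAA (Lys): third position 2-fold.
Four-fold degenerate third positions: 4.

4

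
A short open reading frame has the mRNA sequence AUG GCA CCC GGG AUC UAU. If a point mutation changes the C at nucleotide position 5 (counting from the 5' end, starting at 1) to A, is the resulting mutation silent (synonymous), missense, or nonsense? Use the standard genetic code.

missense

Position 5 falls in codon 2: GCA → Ala.
After the substitution the codon is GAA → Glu.
Ala ≠ Glu, so this is a missense mutation.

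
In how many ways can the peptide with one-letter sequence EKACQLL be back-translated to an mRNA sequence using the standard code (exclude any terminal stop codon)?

2304

Glu: 2 codons.
Lys: 2 codons.
Ala: 4 codons.
Cys: 2 codons.
Gln: 2 codons.
Leu: 6 codons.
Leu: 6 codons.
2 × 2 × 4 × 2 × 2 × 6 × 6 = 2304.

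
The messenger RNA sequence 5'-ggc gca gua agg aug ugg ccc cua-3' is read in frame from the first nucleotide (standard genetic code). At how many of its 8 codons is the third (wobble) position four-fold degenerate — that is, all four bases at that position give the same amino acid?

5

Codon 1 GGC (Gly): third position 4-fold.
Codon 2 GCA (Ala): third position 4-fold.
Codon 3 GUA (Val): third position 4-fold.
Codon 4 AGG (Arg): third position 2-fold.
Codon 5 AUG (Met): third position 1-fold.
Codon 6 UGG (Trp): third position 1-fold.
Codon 7 CCC (Pro): third position 4-fold.
Codon 8 CUA (Leu): third position 4-fold.
Four-fold degenerate third positions: 5.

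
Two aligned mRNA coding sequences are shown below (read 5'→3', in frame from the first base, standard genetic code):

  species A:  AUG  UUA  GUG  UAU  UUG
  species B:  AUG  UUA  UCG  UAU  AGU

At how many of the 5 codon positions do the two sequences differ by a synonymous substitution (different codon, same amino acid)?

0

Codon 1: AUG Met / AUG Met — identical.
Codon 2: UUA Leu / UUA Leu — identical.
Codon 3: GUG Val / UCG Ser — nonsynonymous.
Codon 4: UAU Tyr / UAU Tyr — identical.
Codon 5: UUG Leu / AGU Ser — nonsynonymous.
Synonymous differences: 0.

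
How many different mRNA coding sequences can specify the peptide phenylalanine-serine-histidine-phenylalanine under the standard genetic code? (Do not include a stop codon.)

Phe: 2 codons.
Ser: 6 codons.
His: 2 codons.
Phe: 2 codons.
2 × 6 × 2 × 2 = 48.

48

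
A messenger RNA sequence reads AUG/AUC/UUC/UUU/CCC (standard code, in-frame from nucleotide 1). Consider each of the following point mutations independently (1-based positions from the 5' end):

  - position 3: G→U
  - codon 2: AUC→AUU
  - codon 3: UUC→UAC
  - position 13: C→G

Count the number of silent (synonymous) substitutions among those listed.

1

Codon 1: AUG (Met) → AUU (Ile) — missense.
Codon 2: AUC (Ile) → AUU (Ile) — synonymous.
Codon 3: UUC (Phe) → UAC (Tyr) — missense.
Codon 5: CCC (Pro) → GCC (Ala) — missense.
Synonymous: 1 of 4.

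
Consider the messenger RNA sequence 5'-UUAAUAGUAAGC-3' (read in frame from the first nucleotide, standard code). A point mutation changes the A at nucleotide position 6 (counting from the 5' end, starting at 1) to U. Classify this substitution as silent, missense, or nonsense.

silent

Position 6 falls in codon 2: AUA → Ile.
After the substitution the codon is AUU → Ile.
Both encode Ile, so the change is synonymous.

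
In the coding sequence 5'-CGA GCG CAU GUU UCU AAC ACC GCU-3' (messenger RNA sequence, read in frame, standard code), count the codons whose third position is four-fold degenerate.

Codon 1 CGA (Arg): third position 4-fold.
Codon 2 GCG (Ala): third position 4-fold.
Codon 3 CAU (His): third position 2-fold.
Codon 4 GUU (Val): third position 4-fold.
Codon 5 UCU (Ser): third position 4-fold.
Codon 6 AAC (Asn): third position 2-fold.
Codon 7 ACC (Thr): third position 4-fold.
Codon 8 GCU (Ala): third position 4-fold.
Four-fold degenerate third positions: 6.

6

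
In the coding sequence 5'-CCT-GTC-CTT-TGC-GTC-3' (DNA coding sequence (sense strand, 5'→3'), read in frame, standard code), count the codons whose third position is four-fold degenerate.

4

Codon 1 CCT (Pro): third position 4-fold.
Codon 2 GTC (Val): third position 4-fold.
Codon 3 CTT (Leu): third position 4-fold.
Codon 4 TGC (Cys): third position 2-fold.
Codon 5 GTC (Val): third position 4-fold.
Four-fold degenerate third positions: 4.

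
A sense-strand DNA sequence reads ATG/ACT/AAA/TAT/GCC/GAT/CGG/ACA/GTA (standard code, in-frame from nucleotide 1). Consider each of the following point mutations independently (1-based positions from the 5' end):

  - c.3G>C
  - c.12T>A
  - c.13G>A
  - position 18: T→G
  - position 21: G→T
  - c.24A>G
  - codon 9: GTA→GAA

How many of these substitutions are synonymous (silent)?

2

Codon 1: ATG (Met) → ATC (Ile) — missense.
Codon 4: TAT (Tyr) → TAA (Stop) — nonsense.
Codon 5: GCC (Ala) → ACC (Thr) — missense.
Codon 6: GAT (Asp) → GAG (Glu) — missense.
Codon 7: CGG (Arg) → CGT (Arg) — synonymous.
Codon 8: ACA (Thr) → ACG (Thr) — synonymous.
Codon 9: GTA (Val) → GAA (Glu) — missense.
Synonymous: 2 of 7.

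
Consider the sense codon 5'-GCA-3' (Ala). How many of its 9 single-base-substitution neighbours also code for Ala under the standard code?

Position 1: none → 0 synonymous.
Position 2: none → 0 synonymous.
Position 3: GCU, GCC, GCG → 3 synonymous.
Total: 0 + 0 + 3 = 3.

3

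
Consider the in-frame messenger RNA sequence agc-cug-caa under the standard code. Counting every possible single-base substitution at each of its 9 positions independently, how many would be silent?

6

Codon 1 (AGC, Ser): 1 synonymous substitution.
Codon 2 (CUG, Leu): 4 synonymous substitutions.
Codon 3 (CAA, Gln): 1 synonymous substitution.
Total: 1 + 4 + 1 = 6.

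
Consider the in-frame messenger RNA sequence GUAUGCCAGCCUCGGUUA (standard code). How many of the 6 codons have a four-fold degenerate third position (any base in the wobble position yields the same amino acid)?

Codon 1 GUA (Val): third position 4-fold.
Codon 2 UGC (Cys): third position 2-fold.
Codon 3 CAG (Gln): third position 2-fold.
Codon 4 CCU (Pro): third position 4-fold.
Codon 5 CGG (Arg): third position 4-fold.
Codon 6 UUA (Leu): third position 2-fold.
Four-fold degenerate third positions: 3.

3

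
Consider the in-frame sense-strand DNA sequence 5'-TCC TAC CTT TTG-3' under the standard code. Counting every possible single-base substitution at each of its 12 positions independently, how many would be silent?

9

Codon 1 (TCC, Ser): 3 synonymous substitutions.
Codon 2 (TAC, Tyr): 1 synonymous substitution.
Codon 3 (CTT, Leu): 3 synonymous substitutions.
Codon 4 (TTG, Leu): 2 synonymous substitutions.
Total: 3 + 1 + 3 + 2 = 9.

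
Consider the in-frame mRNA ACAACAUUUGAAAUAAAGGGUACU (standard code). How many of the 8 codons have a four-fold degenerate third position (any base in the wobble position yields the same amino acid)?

4

Codon 1 ACA (Thr): third position 4-fold.
Codon 2 ACA (Thr): third position 4-fold.
Codon 3 UUU (Phe): third position 2-fold.
Codon 4 GAA (Glu): third position 2-fold.
Codon 5 AUA (Ile): third position 3-fold.
Codon 6 AAG (Lys): third position 2-fold.
Codon 7 GGU (Gly): third position 4-fold.
Codon 8 ACU (Thr): third position 4-fold.
Four-fold degenerate third positions: 4.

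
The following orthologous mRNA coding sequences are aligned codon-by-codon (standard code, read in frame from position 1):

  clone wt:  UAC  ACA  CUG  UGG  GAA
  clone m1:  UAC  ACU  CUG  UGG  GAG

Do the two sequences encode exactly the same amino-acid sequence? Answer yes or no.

yes

Codon 1: UAC Tyr / UAC Tyr — identical.
Codon 2: ACA Thr / ACU Thr — synonymous.
Codon 3: CUG Leu / CUG Leu — identical.
Codon 4: UGG Trp / UGG Trp — identical.
Codon 5: GAA Glu / GAG Glu — synonymous.
Nonsynonymous differences: 0 → same protein.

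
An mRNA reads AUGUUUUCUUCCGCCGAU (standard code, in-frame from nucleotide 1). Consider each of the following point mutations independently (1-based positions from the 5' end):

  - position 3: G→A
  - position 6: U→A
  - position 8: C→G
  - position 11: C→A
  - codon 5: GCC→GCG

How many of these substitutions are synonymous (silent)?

1

Codon 1: AUG (Met) → AUA (Ile) — missense.
Codon 2: UUU (Phe) → UUA (Leu) — missense.
Codon 3: UCU (Ser) → UGU (Cys) — missense.
Codon 4: UCC (Ser) → UAC (Tyr) — missense.
Codon 5: GCC (Ala) → GCG (Ala) — synonymous.
Synonymous: 1 of 5.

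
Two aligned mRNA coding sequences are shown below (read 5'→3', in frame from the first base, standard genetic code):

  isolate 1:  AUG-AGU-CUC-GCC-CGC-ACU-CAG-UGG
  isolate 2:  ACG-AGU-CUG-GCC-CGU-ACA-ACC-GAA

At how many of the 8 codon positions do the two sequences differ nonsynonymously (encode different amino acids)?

3

Codon 1: AUG Met / ACG Thr — nonsynonymous.
Codon 2: AGU Ser / AGU Ser — identical.
Codon 3: CUC Leu / CUG Leu — synonymous.
Codon 4: GCC Ala / GCC Ala — identical.
Codon 5: CGC Arg / CGU Arg — synonymous.
Codon 6: ACU Thr / ACA Thr — synonymous.
Codon 7: CAG Gln / ACC Thr — nonsynonymous.
Codon 8: UGG Trp / GAA Glu — nonsynonymous.
Nonsynonymous differences: 3.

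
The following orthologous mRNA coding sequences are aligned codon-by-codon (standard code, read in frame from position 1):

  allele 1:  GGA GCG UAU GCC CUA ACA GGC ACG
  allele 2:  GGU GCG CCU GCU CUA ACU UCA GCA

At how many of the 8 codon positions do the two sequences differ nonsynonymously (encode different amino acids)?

Codon 1: GGA Gly / GGU Gly — synonymous.
Codon 2: GCG Ala / GCG Ala — identical.
Codon 3: UAU Tyr / CCU Pro — nonsynonymous.
Codon 4: GCC Ala / GCU Ala — synonymous.
Codon 5: CUA Leu / CUA Leu — identical.
Codon 6: ACA Thr / ACU Thr — synonymous.
Codon 7: GGC Gly / UCA Ser — nonsynonymous.
Codon 8: ACG Thr / GCA Ala — nonsynonymous.
Nonsynonymous differences: 3.

3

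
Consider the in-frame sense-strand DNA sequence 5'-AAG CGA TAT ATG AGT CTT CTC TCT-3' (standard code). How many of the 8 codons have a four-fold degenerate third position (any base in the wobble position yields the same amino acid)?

Codon 1 AAG (Lys): third position 2-fold.
Codon 2 CGA (Arg): third position 4-fold.
Codon 3 TAT (Tyr): third position 2-fold.
Codon 4 ATG (Met): third position 1-fold.
Codon 5 AGT (Ser): third position 2-fold.
Codon 6 CTT (Leu): third position 4-fold.
Codon 7 CTC (Leu): third position 4-fold.
Codon 8 TCT (Ser): third position 4-fold.
Four-fold degenerate third positions: 4.

4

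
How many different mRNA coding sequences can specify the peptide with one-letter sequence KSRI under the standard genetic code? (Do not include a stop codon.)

216

Lys: 2 codons.
Ser: 6 codons.
Arg: 6 codons.
Ile: 3 codons.
2 × 6 × 6 × 3 = 216.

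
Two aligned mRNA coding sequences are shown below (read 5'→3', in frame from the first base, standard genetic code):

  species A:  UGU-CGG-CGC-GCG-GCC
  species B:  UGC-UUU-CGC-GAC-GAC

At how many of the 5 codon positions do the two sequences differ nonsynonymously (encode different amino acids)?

3

Codon 1: UGU Cys / UGC Cys — synonymous.
Codon 2: CGG Arg / UUU Phe — nonsynonymous.
Codon 3: CGC Arg / CGC Arg — identical.
Codon 4: GCG Ala / GAC Asp — nonsynonymous.
Codon 5: GCC Ala / GAC Asp — nonsynonymous.
Nonsynonymous differences: 3.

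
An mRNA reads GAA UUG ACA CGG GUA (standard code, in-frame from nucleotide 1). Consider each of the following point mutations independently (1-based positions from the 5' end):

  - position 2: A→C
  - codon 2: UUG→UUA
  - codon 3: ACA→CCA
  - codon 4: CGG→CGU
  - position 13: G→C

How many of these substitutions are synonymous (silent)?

Codon 1: GAA (Glu) → GCA (Ala) — missense.
Codon 2: UUG (Leu) → UUA (Leu) — synonymous.
Codon 3: ACA (Thr) → CCA (Pro) — missense.
Codon 4: CGG (Arg) → CGU (Arg) — synonymous.
Codon 5: GUA (Val) → CUA (Leu) — missense.
Synonymous: 2 of 5.

2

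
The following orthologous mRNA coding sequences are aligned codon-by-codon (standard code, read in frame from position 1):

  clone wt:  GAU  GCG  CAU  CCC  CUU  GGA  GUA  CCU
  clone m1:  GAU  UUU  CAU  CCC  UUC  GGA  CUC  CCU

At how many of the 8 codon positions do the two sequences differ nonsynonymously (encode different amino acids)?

Codon 1: GAU Asp / GAU Asp — identical.
Codon 2: GCG Ala / UUU Phe — nonsynonymous.
Codon 3: CAU His / CAU His — identical.
Codon 4: CCC Pro / CCC Pro — identical.
Codon 5: CUU Leu / UUC Phe — nonsynonymous.
Codon 6: GGA Gly / GGA Gly — identical.
Codon 7: GUA Val / CUC Leu — nonsynonymous.
Codon 8: CCU Pro / CCU Pro — identical.
Nonsynonymous differences: 3.

3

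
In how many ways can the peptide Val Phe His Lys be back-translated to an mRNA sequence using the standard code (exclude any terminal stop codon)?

32

Val: 4 codons.
Phe: 2 codons.
His: 2 codons.
Lys: 2 codons.
4 × 2 × 2 × 2 = 32.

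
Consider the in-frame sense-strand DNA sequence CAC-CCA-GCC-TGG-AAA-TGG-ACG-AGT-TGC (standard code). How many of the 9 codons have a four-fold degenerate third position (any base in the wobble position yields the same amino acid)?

3

Codon 1 CAC (His): third position 2-fold.
Codon 2 CCA (Pro): third position 4-fold.
Codon 3 GCC (Ala): third position 4-fold.
Codon 4 TGG (Trp): third position 1-fold.
Codon 5 AAA (Lys): third position 2-fold.
Codon 6 TGG (Trp): third position 1-fold.
Codon 7 ACG (Thr): third position 4-fold.
Codon 8 AGT (Ser): third position 2-fold.
Codon 9 TGC (Cys): third position 2-fold.
Four-fold degenerate third positions: 3.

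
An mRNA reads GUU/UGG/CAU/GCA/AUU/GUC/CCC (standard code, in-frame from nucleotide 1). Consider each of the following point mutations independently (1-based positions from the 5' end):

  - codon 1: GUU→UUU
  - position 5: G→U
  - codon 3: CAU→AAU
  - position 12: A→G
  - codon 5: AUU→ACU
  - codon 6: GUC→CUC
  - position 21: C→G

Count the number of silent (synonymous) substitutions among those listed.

2

Codon 1: GUU (Val) → UUU (Phe) — missense.
Codon 2: UGG (Trp) → UUG (Leu) — missense.
Codon 3: CAU (His) → AAU (Asn) — missense.
Codon 4: GCA (Ala) → GCG (Ala) — synonymous.
Codon 5: AUU (Ile) → ACU (Thr) — missense.
Codon 6: GUC (Val) → CUC (Leu) — missense.
Codon 7: CCC (Pro) → CCG (Pro) — synonymous.
Synonymous: 2 of 7.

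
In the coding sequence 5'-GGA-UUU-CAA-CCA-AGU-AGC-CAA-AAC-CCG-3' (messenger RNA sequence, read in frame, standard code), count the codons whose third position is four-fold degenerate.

Codon 1 GGA (Gly): third position 4-fold.
Codon 2 UUU (Phe): third position 2-fold.
Codon 3 CAA (Gln): third position 2-fold.
Codon 4 CCA (Pro): third position 4-fold.
Codon 5 AGU (Ser): third position 2-fold.
Codon 6 AGC (Ser): third position 2-fold.
Codon 7 CAA (Gln): third position 2-fold.
Codon 8 AAC (Asn): third position 2-fold.
Codon 9 CCG (Pro): third position 4-fold.
Four-fold degenerate third positions: 3.

3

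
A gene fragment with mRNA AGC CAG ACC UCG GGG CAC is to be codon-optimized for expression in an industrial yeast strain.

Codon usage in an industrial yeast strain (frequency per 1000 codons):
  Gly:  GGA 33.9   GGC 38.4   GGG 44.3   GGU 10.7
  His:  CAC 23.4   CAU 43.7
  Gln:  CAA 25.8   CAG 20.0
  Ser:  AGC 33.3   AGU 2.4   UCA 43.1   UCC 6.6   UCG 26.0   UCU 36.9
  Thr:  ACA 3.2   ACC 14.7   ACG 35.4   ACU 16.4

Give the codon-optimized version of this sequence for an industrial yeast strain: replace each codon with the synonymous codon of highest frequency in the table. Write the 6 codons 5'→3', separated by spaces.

UCA CAA ACG UCA GGG CAU

Codon 1 (Ser): best is UCA at 43.1.
Codon 2 (Gln): best is CAA at 25.8.
Codon 3 (Thr): best is ACG at 35.4.
Codon 4 (Ser): best is UCA at 43.1.
Codon 5 (Gly): best is GGG at 44.3.
Codon 6 (His): best is CAU at 43.7.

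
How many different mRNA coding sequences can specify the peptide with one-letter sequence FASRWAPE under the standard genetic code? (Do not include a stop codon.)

Phe: 2 codons.
Ala: 4 codons.
Ser: 6 codons.
Arg: 6 codons.
Trp: 1 codon.
Ala: 4 codons.
Pro: 4 codons.
Glu: 2 codons.
2 × 4 × 6 × 6 × 1 × 4 × 4 × 2 = 9216.

9216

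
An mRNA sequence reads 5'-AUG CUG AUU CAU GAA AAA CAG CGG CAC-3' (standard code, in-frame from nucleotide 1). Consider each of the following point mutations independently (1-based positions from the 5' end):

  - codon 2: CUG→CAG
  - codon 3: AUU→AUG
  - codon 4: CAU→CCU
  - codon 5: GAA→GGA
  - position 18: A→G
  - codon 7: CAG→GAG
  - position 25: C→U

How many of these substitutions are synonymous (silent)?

1

Codon 2: CUG (Leu) → CAG (Gln) — missense.
Codon 3: AUU (Ile) → AUG (Met) — missense.
Codon 4: CAU (His) → CCU (Pro) — missense.
Codon 5: GAA (Glu) → GGA (Gly) — missense.
Codon 6: AAA (Lys) → AAG (Lys) — synonymous.
Codon 7: CAG (Gln) → GAG (Glu) — missense.
Codon 9: CAC (His) → UAC (Tyr) — missense.
Synonymous: 1 of 7.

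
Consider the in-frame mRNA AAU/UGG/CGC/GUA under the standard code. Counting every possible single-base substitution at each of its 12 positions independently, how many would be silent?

Codon 1 (AAU, Asn): 1 synonymous substitution.
Codon 2 (UGG, Trp): 0 synonymous substitutions.
Codon 3 (CGC, Arg): 3 synonymous substitutions.
Codon 4 (GUA, Val): 3 synonymous substitutions.
Total: 1 + 0 + 3 + 3 = 7.

7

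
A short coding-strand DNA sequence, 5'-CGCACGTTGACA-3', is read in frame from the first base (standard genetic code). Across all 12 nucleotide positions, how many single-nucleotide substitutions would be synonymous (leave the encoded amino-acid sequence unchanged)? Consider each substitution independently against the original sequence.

Codon 1 (CGC, Arg): 3 synonymous substitutions.
Codon 2 (ACG, Thr): 3 synonymous substitutions.
Codon 3 (TTG, Leu): 2 synonymous substitutions.
Codon 4 (ACA, Thr): 3 synonymous substitutions.
Total: 3 + 3 + 2 + 3 = 11.

11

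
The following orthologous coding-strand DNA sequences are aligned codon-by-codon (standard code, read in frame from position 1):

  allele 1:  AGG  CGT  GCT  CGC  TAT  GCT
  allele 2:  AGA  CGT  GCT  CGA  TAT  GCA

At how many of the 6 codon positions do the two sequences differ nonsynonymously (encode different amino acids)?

0

Codon 1: AGG Arg / AGA Arg — synonymous.
Codon 2: CGT Arg / CGT Arg — identical.
Codon 3: GCT Ala / GCT Ala — identical.
Codon 4: CGC Arg / CGA Arg — synonymous.
Codon 5: TAT Tyr / TAT Tyr — identical.
Codon 6: GCT Ala / GCA Ala — synonymous.
Nonsynonymous differences: 0.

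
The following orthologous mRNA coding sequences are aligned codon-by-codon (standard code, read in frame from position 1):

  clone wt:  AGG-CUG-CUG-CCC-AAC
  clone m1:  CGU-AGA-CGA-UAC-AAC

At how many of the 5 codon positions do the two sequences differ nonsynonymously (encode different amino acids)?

Codon 1: AGG Arg / CGU Arg — synonymous.
Codon 2: CUG Leu / AGA Arg — nonsynonymous.
Codon 3: CUG Leu / CGA Arg — nonsynonymous.
Codon 4: CCC Pro / UAC Tyr — nonsynonymous.
Codon 5: AAC Asn / AAC Asn — identical.
Nonsynonymous differences: 3.

3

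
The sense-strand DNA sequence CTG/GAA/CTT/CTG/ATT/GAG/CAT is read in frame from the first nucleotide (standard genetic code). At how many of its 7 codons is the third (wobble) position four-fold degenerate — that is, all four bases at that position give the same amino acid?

Codon 1 CTG (Leu): third position 4-fold.
Codon 2 GAA (Glu): third position 2-fold.
Codon 3 CTT (Leu): third position 4-fold.
Codon 4 CTG (Leu): third position 4-fold.
Codon 5 ATT (Ile): third position 3-fold.
Codon 6 GAG (Glu): third position 2-fold.
Codon 7 CAT (His): third position 2-fold.
Four-fold degenerate third positions: 3.

3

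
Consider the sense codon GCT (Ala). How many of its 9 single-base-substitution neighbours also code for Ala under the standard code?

Position 1: none → 0 synonymous.
Position 2: none → 0 synonymous.
Position 3: GCC, GCA, GCG → 3 synonymous.
Total: 0 + 0 + 3 = 3.

3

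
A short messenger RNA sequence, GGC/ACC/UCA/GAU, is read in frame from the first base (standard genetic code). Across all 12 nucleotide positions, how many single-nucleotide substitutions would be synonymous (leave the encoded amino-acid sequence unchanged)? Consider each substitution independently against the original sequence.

10

Codon 1 (GGC, Gly): 3 synonymous substitutions.
Codon 2 (ACC, Thr): 3 synonymous substitutions.
Codon 3 (UCA, Ser): 3 synonymous substitutions.
Codon 4 (GAU, Asp): 1 synonymous substitution.
Total: 3 + 3 + 3 + 1 = 10.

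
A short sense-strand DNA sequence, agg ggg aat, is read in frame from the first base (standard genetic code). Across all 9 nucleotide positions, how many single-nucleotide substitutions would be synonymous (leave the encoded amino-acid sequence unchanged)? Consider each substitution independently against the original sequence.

Codon 1 (AGG, Arg): 2 synonymous substitutions.
Codon 2 (GGG, Gly): 3 synonymous substitutions.
Codon 3 (AAT, Asn): 1 synonymous substitution.
Total: 2 + 3 + 1 = 6.

6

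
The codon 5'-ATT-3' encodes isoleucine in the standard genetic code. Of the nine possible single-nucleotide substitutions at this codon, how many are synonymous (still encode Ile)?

Position 1: none → 0 synonymous.
Position 2: none → 0 synonymous.
Position 3: ATC, ATA → 2 synonymous.
Total: 0 + 0 + 2 = 2.

2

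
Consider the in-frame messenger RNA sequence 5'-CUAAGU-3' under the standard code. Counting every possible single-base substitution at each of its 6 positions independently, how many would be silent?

5

Codon 1 (CUA, Leu): 4 synonymous substitutions.
Codon 2 (AGU, Ser): 1 synonymous substitution.
Total: 4 + 1 = 5.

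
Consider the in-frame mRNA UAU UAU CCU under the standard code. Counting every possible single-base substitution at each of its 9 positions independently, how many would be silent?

Codon 1 (UAU, Tyr): 1 synonymous substitution.
Codon 2 (UAU, Tyr): 1 synonymous substitution.
Codon 3 (CCU, Pro): 3 synonymous substitutions.
Total: 1 + 1 + 3 = 5.

5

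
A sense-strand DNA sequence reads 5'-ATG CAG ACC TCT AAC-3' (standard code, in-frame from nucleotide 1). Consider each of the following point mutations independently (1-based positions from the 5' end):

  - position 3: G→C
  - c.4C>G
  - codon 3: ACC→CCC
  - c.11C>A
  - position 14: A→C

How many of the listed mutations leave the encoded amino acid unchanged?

Codon 1: ATG (Met) → ATC (Ile) — missense.
Codon 2: CAG (Gln) → GAG (Glu) — missense.
Codon 3: ACC (Thr) → CCC (Pro) — missense.
Codon 4: TCT (Ser) → TAT (Tyr) — missense.
Codon 5: AAC (Asn) → ACC (Thr) — missense.
Synonymous: 0 of 5.

0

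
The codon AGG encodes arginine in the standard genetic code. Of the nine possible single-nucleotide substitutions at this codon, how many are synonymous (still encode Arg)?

2

Position 1: CGG → 1 synonymous.
Position 2: none → 0 synonymous.
Position 3: AGA → 1 synonymous.
Total: 1 + 0 + 1 = 2.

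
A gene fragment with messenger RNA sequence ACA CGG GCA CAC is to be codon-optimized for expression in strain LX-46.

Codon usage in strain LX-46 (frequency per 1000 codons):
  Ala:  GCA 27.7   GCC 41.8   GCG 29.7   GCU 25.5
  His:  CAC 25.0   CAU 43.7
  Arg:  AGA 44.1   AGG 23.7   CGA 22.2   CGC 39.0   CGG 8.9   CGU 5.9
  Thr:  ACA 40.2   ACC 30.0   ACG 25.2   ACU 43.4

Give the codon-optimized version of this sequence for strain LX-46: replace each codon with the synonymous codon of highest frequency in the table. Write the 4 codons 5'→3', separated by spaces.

Codon 1 (Thr): best is ACU at 43.4.
Codon 2 (Arg): best is AGA at 44.1.
Codon 3 (Ala): best is GCC at 41.8.
Codon 4 (His): best is CAU at 43.7.

ACU AGA GCC CAU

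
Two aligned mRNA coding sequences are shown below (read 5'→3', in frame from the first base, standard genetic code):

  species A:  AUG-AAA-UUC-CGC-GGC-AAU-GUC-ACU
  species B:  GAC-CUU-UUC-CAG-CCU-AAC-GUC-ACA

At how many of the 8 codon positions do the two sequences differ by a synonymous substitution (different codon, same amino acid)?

2

Codon 1: AUG Met / GAC Asp — nonsynonymous.
Codon 2: AAA Lys / CUU Leu — nonsynonymous.
Codon 3: UUC Phe / UUC Phe — identical.
Codon 4: CGC Arg / CAG Gln — nonsynonymous.
Codon 5: GGC Gly / CCU Pro — nonsynonymous.
Codon 6: AAU Asn / AAC Asn — synonymous.
Codon 7: GUC Val / GUC Val — identical.
Codon 8: ACU Thr / ACA Thr — synonymous.
Synonymous differences: 2.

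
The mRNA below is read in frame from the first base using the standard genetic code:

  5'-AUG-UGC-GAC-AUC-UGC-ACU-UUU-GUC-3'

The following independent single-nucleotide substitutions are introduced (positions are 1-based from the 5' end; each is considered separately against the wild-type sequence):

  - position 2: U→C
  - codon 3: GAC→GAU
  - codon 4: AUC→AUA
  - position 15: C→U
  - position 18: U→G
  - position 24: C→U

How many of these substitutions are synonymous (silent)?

Codon 1: AUG (Met) → ACG (Thr) — missense.
Codon 3: GAC (Asp) → GAU (Asp) — synonymous.
Codon 4: AUC (Ile) → AUA (Ile) — synonymous.
Codon 5: UGC (Cys) → UGU (Cys) — synonymous.
Codon 6: ACU (Thr) → ACG (Thr) — synonymous.
Codon 8: GUC (Val) → GUU (Val) — synonymous.
Synonymous: 5 of 6.

5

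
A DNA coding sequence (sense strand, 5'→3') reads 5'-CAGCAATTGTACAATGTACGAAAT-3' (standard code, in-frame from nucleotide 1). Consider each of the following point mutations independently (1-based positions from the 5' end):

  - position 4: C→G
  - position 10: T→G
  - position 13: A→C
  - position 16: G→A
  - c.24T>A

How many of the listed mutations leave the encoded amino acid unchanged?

Codon 2: CAA (Gln) → GAA (Glu) — missense.
Codon 4: TAC (Tyr) → GAC (Asp) — missense.
Codon 5: AAT (Asn) → CAT (His) — missense.
Codon 6: GTA (Val) → ATA (Ile) — missense.
Codon 8: AAT (Asn) → AAA (Lys) — missense.
Synonymous: 0 of 5.

0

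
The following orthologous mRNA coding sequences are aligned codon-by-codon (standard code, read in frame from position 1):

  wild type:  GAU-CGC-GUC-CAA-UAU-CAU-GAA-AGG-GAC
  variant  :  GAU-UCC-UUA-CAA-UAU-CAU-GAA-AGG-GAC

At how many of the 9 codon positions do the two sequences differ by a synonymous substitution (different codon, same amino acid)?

Codon 1: GAU Asp / GAU Asp — identical.
Codon 2: CGC Arg / UCC Ser — nonsynonymous.
Codon 3: GUC Val / UUA Leu — nonsynonymous.
Codon 4: CAA Gln / CAA Gln — identical.
Codon 5: UAU Tyr / UAU Tyr — identical.
Codon 6: CAU His / CAU His — identical.
Codon 7: GAA Glu / GAA Glu — identical.
Codon 8: AGG Arg / AGG Arg — identical.
Codon 9: GAC Asp / GAC Asp — identical.
Synonymous differences: 0.

0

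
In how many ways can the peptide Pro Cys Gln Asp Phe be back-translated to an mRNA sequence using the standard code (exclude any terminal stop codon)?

Pro: 4 codons.
Cys: 2 codons.
Gln: 2 codons.
Asp: 2 codons.
Phe: 2 codons.
4 × 2 × 2 × 2 × 2 = 64.

64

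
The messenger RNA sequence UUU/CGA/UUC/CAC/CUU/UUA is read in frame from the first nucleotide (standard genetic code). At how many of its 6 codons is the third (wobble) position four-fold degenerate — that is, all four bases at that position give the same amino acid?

Codon 1 UUU (Phe): third position 2-fold.
Codon 2 CGA (Arg): third position 4-fold.
Codon 3 UUC (Phe): third position 2-fold.
Codon 4 CAC (His): third position 2-fold.
Codon 5 CUU (Leu): third position 4-fold.
Codon 6 UUA (Leu): third position 2-fold.
Four-fold degenerate third positions: 2.

2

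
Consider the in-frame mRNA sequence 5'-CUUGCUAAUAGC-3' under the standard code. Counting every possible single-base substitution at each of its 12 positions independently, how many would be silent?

Codon 1 (CUU, Leu): 3 synonymous substitutions.
Codon 2 (GCU, Ala): 3 synonymous substitutions.
Codon 3 (AAU, Asn): 1 synonymous substitution.
Codon 4 (AGC, Ser): 1 synonymous substitution.
Total: 3 + 3 + 1 + 1 = 8.

8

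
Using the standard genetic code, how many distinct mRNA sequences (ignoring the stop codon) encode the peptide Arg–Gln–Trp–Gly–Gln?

96

Arg: 6 codons.
Gln: 2 codons.
Trp: 1 codon.
Gly: 4 codons.
Gln: 2 codons.
6 × 2 × 1 × 4 × 2 = 96.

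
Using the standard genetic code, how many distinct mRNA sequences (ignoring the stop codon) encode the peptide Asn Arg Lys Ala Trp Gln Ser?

Asn: 2 codons.
Arg: 6 codons.
Lys: 2 codons.
Ala: 4 codons.
Trp: 1 codon.
Gln: 2 codons.
Ser: 6 codons.
2 × 6 × 2 × 4 × 1 × 2 × 6 = 1152.

1152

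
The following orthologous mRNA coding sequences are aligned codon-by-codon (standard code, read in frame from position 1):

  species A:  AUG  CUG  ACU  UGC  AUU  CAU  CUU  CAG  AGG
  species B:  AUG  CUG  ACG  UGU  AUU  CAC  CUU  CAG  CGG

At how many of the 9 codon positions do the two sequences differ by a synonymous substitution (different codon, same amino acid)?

Codon 1: AUG Met / AUG Met — identical.
Codon 2: CUG Leu / CUG Leu — identical.
Codon 3: ACU Thr / ACG Thr — synonymous.
Codon 4: UGC Cys / UGU Cys — synonymous.
Codon 5: AUU Ile / AUU Ile — identical.
Codon 6: CAU His / CAC His — synonymous.
Codon 7: CUU Leu / CUU Leu — identical.
Codon 8: CAG Gln / CAG Gln — identical.
Codon 9: AGG Arg / CGG Arg — synonymous.
Synonymous differences: 4.

4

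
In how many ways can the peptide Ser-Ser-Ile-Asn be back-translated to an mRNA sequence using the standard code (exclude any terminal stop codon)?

Ser: 6 codons.
Ser: 6 codons.
Ile: 3 codons.
Asn: 2 codons.
6 × 6 × 3 × 2 = 216.

216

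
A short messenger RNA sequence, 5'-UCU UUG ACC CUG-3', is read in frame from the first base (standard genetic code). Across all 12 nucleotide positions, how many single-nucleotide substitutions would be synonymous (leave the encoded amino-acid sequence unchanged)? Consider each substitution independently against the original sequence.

12

Codon 1 (UCU, Ser): 3 synonymous substitutions.
Codon 2 (UUG, Leu): 2 synonymous substitutions.
Codon 3 (ACC, Thr): 3 synonymous substitutions.
Codon 4 (CUG, Leu): 4 synonymous substitutions.
Total: 3 + 2 + 3 + 4 = 12.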